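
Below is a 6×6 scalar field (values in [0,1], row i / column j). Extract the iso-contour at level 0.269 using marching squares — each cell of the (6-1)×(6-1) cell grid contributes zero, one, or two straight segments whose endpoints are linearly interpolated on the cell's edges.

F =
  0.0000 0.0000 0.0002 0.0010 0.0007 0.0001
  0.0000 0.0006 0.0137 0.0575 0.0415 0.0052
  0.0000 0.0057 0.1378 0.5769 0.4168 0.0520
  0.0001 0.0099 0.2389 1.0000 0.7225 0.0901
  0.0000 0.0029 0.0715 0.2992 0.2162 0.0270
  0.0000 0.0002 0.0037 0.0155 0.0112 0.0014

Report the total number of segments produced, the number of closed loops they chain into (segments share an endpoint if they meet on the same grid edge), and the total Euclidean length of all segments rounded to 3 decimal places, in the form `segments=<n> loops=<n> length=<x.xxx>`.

segments=10 loops=1 length=8.223

cell (1,2): code 0100 → (1.407,3.000)–(2.000,2.299)
cell (1,3): code 1100 → (1.606,4.000)–(1.407,3.000)
cell (1,4): code 1000 → (2.000,4.405)–(1.606,4.000)
cell (2,2): code 0110 → (2.000,2.299)–(3.000,2.040)
cell (2,4): code 1001 → (3.000,4.717)–(2.000,4.405)
cell (3,2): code 0110 → (3.000,2.040)–(4.000,2.867)
cell (3,3): code 1011 → (4.000,3.364)–(3.896,4.000)
cell (3,4): code 0001 → (3.896,4.000)–(3.000,4.717)
cell (4,2): code 0010 → (4.000,2.867)–(4.106,3.000)
cell (4,3): code 0001 → (4.106,3.000)–(4.000,3.364)
total: 10 segments, chained into 1 closed loop(s), length Σ = 8.222818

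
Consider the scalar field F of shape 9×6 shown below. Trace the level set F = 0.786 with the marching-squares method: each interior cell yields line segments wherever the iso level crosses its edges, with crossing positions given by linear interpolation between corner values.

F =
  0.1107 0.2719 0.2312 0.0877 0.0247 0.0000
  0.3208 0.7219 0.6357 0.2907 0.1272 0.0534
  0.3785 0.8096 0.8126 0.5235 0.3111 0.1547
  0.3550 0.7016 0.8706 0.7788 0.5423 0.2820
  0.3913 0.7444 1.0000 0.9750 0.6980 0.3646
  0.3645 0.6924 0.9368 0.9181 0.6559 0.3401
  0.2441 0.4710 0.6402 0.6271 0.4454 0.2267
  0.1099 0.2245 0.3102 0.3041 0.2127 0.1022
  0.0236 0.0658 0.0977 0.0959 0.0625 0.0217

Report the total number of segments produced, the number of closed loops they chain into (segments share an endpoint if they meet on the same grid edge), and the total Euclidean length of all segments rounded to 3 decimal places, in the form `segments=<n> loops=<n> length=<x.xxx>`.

cell (1,0): code 0100 → (1.731,1.000)–(2.000,0.945)
cell (1,1): code 1100 → (1.850,2.000)–(1.731,1.000)
cell (1,2): code 1000 → (2.000,2.092)–(1.850,2.000)
cell (2,0): code 0010 → (2.000,0.945)–(2.219,1.000)
cell (2,1): code 0111 → (2.219,1.000)–(3.000,1.499)
cell (2,2): code 1001 → (3.000,2.922)–(2.000,2.092)
cell (3,1): code 0110 → (3.000,1.499)–(4.000,1.163)
cell (3,2): code 1101 → (3.037,3.000)–(3.000,2.922)
cell (3,3): code 1000 → (4.000,3.682)–(3.037,3.000)
cell (4,1): code 0110 → (4.000,1.163)–(5.000,1.383)
cell (4,3): code 1001 → (5.000,3.504)–(4.000,3.682)
cell (5,1): code 0010 → (5.000,1.383)–(5.508,2.000)
cell (5,2): code 0011 → (5.508,2.000)–(5.454,3.000)
cell (5,3): code 0001 → (5.454,3.000)–(5.000,3.504)
total: 14 segments, chained into 1 closed loop(s), length Σ = 10.751039

segments=14 loops=1 length=10.751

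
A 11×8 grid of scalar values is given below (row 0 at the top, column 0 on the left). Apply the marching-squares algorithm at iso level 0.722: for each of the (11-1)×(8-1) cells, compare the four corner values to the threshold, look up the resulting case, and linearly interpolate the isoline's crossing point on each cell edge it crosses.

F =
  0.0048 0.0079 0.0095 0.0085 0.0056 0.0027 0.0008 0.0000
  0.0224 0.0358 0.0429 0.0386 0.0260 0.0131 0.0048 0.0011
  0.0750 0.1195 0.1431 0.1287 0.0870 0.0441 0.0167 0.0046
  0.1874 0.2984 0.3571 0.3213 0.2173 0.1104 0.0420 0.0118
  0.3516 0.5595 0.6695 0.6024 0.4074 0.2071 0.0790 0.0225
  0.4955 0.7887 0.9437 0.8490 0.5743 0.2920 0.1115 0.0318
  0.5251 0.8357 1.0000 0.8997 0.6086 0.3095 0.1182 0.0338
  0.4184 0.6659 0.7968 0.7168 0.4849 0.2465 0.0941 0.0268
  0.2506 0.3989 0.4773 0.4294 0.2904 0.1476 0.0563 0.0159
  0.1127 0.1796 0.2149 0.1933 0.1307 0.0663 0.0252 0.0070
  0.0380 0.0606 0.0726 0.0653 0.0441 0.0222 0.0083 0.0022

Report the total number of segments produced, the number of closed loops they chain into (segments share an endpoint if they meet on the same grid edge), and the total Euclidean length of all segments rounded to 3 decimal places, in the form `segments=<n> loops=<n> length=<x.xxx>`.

segments=12 loops=1 length=9.354

cell (4,0): code 0100 → (4.709,1.000)–(5.000,0.773)
cell (4,1): code 1100 → (4.191,2.000)–(4.709,1.000)
cell (4,2): code 1100 → (4.485,3.000)–(4.191,2.000)
cell (4,3): code 1000 → (5.000,3.462)–(4.485,3.000)
cell (5,0): code 0110 → (5.000,0.773)–(6.000,0.634)
cell (5,3): code 1001 → (6.000,3.610)–(5.000,3.462)
cell (6,0): code 0010 → (6.000,0.634)–(6.670,1.000)
cell (6,1): code 0111 → (6.670,1.000)–(7.000,1.429)
cell (6,2): code 1011 → (7.000,2.935)–(6.972,3.000)
cell (6,3): code 0001 → (6.972,3.000)–(6.000,3.610)
cell (7,1): code 0010 → (7.000,1.429)–(7.234,2.000)
cell (7,2): code 0001 → (7.234,2.000)–(7.000,2.935)
total: 12 segments, chained into 1 closed loop(s), length Σ = 9.354134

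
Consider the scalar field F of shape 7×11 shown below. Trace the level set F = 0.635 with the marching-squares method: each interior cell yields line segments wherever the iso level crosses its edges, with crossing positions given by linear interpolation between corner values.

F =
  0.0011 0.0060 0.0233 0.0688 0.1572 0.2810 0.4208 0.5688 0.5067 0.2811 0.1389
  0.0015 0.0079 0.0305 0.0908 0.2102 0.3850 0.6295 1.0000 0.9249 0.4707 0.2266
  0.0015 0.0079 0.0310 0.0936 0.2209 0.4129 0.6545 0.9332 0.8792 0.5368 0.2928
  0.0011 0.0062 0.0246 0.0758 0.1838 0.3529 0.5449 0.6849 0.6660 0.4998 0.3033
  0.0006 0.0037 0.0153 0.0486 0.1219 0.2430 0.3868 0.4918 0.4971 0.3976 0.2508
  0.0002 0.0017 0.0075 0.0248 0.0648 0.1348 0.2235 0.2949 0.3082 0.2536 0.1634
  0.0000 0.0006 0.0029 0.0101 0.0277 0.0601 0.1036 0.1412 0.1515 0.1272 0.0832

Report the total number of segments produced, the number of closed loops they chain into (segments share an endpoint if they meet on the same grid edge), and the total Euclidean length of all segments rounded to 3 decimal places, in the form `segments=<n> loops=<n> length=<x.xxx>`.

segments=12 loops=1 length=9.335

cell (0,6): code 0100 → (0.154,7.000)–(1.000,6.015)
cell (0,7): code 1100 → (0.307,8.000)–(0.154,7.000)
cell (0,8): code 1000 → (1.000,8.638)–(0.307,8.000)
cell (1,5): code 0100 → (1.220,6.000)–(2.000,5.919)
cell (1,6): code 1110 → (1.000,6.015)–(1.220,6.000)
cell (1,8): code 1001 → (2.000,8.713)–(1.000,8.638)
cell (2,5): code 0010 → (2.000,5.919)–(2.178,6.000)
cell (2,6): code 0111 → (2.178,6.000)–(3.000,6.644)
cell (2,8): code 1001 → (3.000,8.187)–(2.000,8.713)
cell (3,6): code 0010 → (3.000,6.644)–(3.258,7.000)
cell (3,7): code 0011 → (3.258,7.000)–(3.184,8.000)
cell (3,8): code 0001 → (3.184,8.000)–(3.000,8.187)
total: 12 segments, chained into 1 closed loop(s), length Σ = 9.334657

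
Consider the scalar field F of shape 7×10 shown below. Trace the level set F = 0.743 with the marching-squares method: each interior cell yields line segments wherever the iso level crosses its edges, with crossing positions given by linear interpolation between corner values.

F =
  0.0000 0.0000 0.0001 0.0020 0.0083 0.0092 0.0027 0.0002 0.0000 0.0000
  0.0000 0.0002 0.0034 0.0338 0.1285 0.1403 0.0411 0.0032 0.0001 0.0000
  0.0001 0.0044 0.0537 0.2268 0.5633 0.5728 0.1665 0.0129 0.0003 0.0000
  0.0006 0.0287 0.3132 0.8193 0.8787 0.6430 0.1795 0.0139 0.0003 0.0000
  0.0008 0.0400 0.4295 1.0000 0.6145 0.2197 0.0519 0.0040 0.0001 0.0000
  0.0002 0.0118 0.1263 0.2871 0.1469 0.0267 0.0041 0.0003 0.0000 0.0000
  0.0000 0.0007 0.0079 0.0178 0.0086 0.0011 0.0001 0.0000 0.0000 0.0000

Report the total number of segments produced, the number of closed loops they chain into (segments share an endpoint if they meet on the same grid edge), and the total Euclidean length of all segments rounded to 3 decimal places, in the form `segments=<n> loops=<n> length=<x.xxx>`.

cell (2,2): code 0100 → (2.871,3.000)–(3.000,2.849)
cell (2,3): code 1100 → (2.570,4.000)–(2.871,3.000)
cell (2,4): code 1000 → (3.000,4.576)–(2.570,4.000)
cell (3,2): code 0110 → (3.000,2.849)–(4.000,2.550)
cell (3,3): code 1011 → (4.000,3.667)–(3.514,4.000)
cell (3,4): code 0001 → (3.514,4.000)–(3.000,4.576)
cell (4,2): code 0010 → (4.000,2.550)–(4.360,3.000)
cell (4,3): code 0001 → (4.360,3.000)–(4.000,3.667)
total: 8 segments, chained into 1 closed loop(s), length Σ = 5.701456

segments=8 loops=1 length=5.701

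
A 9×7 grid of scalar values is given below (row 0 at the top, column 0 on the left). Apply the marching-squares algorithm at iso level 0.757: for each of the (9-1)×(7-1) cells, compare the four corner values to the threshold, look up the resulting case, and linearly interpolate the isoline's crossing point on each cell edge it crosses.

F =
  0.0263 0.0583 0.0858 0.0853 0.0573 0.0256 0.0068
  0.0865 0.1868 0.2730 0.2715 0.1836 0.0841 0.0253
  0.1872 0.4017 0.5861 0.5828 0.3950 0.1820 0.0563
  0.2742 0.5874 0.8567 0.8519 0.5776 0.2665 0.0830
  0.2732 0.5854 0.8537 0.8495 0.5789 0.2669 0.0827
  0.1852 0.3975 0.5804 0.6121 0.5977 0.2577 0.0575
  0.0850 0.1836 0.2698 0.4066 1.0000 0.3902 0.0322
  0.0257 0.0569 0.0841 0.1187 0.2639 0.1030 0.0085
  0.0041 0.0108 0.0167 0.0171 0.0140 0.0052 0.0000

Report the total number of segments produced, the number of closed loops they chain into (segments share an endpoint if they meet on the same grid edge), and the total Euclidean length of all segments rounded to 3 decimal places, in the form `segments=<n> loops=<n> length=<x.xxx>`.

segments=12 loops=2 length=8.537

cell (2,1): code 0100 → (2.632,2.000)–(3.000,1.630)
cell (2,2): code 1100 → (2.647,3.000)–(2.632,2.000)
cell (2,3): code 1000 → (3.000,3.346)–(2.647,3.000)
cell (3,1): code 0110 → (3.000,1.630)–(4.000,1.640)
cell (3,3): code 1001 → (4.000,3.342)–(3.000,3.346)
cell (4,1): code 0010 → (4.000,1.640)–(4.354,2.000)
cell (4,2): code 0011 → (4.354,2.000)–(4.390,3.000)
cell (4,3): code 0001 → (4.390,3.000)–(4.000,3.342)
cell (5,3): code 0100 → (5.396,4.000)–(6.000,3.590)
cell (5,4): code 1000 → (6.000,4.398)–(5.396,4.000)
cell (6,3): code 0010 → (6.000,3.590)–(6.330,4.000)
cell (6,4): code 0001 → (6.330,4.000)–(6.000,4.398)
total: 12 segments, chained into 2 closed loop(s), length Σ = 8.537412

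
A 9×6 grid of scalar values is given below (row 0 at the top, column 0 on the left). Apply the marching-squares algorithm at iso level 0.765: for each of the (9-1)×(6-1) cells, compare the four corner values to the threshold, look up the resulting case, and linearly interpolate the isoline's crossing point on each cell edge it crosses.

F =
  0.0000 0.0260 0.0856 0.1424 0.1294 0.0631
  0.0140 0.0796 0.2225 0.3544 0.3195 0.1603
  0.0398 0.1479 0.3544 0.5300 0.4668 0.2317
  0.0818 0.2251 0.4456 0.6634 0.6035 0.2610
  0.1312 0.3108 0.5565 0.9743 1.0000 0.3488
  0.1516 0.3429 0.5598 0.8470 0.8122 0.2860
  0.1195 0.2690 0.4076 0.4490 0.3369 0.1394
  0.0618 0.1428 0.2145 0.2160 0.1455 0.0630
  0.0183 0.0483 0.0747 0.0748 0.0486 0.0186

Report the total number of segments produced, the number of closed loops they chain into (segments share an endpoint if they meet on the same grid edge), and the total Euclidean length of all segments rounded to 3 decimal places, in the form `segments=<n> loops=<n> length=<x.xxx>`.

segments=8 loops=1 length=6.087

cell (3,2): code 0100 → (3.327,3.000)–(4.000,2.499)
cell (3,3): code 1100 → (3.407,4.000)–(3.327,3.000)
cell (3,4): code 1000 → (4.000,4.361)–(3.407,4.000)
cell (4,2): code 0110 → (4.000,2.499)–(5.000,2.714)
cell (4,4): code 1001 → (5.000,4.090)–(4.000,4.361)
cell (5,2): code 0010 → (5.000,2.714)–(5.206,3.000)
cell (5,3): code 0011 → (5.206,3.000)–(5.099,4.000)
cell (5,4): code 0001 → (5.099,4.000)–(5.000,4.090)
total: 8 segments, chained into 1 closed loop(s), length Σ = 6.086936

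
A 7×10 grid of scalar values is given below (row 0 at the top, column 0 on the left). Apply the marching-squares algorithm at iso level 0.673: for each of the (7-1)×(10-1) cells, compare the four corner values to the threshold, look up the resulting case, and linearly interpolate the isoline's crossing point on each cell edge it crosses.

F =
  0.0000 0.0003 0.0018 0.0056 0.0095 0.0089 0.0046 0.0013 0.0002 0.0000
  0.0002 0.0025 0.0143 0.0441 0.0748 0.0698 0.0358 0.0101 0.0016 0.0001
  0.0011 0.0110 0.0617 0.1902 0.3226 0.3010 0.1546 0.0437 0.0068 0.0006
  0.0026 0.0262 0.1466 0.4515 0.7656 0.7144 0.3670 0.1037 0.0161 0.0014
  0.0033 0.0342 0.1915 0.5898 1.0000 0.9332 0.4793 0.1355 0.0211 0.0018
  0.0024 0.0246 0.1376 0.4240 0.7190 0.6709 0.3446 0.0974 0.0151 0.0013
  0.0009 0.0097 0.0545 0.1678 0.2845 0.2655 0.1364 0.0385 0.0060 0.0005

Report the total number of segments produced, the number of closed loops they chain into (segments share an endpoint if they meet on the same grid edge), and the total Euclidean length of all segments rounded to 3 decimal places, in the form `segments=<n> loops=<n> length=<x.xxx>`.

segments=10 loops=1 length=7.269

cell (2,3): code 0100 → (2.791,4.000)–(3.000,3.705)
cell (2,4): code 1100 → (2.900,5.000)–(2.791,4.000)
cell (2,5): code 1000 → (3.000,5.119)–(2.900,5.000)
cell (3,3): code 0110 → (3.000,3.705)–(4.000,3.203)
cell (3,5): code 1001 → (4.000,5.573)–(3.000,5.119)
cell (4,3): code 0110 → (4.000,3.203)–(5.000,3.844)
cell (4,4): code 1011 → (5.000,4.956)–(4.992,5.000)
cell (4,5): code 0001 → (4.992,5.000)–(4.000,5.573)
cell (5,3): code 0010 → (5.000,3.844)–(5.106,4.000)
cell (5,4): code 0001 → (5.106,4.000)–(5.000,4.956)
total: 10 segments, chained into 1 closed loop(s), length Σ = 7.269027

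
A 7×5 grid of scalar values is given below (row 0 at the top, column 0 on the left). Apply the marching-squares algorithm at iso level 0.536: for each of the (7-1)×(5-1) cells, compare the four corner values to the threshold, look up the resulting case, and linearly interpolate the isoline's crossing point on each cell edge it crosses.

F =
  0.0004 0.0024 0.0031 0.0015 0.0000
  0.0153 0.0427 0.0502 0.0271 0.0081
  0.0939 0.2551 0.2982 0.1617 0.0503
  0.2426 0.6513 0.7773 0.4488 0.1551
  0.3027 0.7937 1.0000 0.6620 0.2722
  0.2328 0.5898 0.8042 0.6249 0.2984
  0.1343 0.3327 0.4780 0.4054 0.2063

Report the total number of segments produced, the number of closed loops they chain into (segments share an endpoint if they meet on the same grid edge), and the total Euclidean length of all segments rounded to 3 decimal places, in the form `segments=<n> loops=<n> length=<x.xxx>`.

cell (2,0): code 0100 → (2.709,1.000)–(3.000,0.718)
cell (2,1): code 1100 → (2.496,2.000)–(2.709,1.000)
cell (2,2): code 1000 → (3.000,2.735)–(2.496,2.000)
cell (3,0): code 0110 → (3.000,0.718)–(4.000,0.475)
cell (3,2): code 1101 → (3.409,3.000)–(3.000,2.735)
cell (3,3): code 1000 → (4.000,3.323)–(3.409,3.000)
cell (4,0): code 0110 → (4.000,0.475)–(5.000,0.849)
cell (4,3): code 1001 → (5.000,3.272)–(4.000,3.323)
cell (5,0): code 0010 → (5.000,0.849)–(5.209,1.000)
cell (5,1): code 0011 → (5.209,1.000)–(5.822,2.000)
cell (5,2): code 0011 → (5.822,2.000)–(5.405,3.000)
cell (5,3): code 0001 → (5.405,3.000)–(5.000,3.272)
total: 12 segments, chained into 1 closed loop(s), length Σ = 9.579888

segments=12 loops=1 length=9.580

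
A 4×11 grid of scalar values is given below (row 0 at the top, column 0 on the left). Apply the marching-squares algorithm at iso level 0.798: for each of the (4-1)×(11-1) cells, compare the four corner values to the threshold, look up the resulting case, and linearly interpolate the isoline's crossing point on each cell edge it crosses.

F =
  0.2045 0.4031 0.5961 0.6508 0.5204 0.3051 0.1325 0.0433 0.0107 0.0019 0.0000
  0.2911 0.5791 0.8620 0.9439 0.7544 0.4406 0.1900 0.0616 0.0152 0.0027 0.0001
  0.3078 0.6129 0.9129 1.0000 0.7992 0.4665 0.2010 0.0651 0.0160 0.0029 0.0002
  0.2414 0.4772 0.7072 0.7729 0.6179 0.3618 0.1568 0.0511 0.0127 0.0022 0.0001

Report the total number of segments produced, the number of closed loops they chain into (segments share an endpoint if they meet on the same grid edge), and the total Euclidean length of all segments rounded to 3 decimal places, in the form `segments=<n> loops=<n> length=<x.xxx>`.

segments=10 loops=1 length=7.391

cell (0,1): code 0100 → (0.759,2.000)–(1.000,1.774)
cell (0,2): code 1100 → (0.502,3.000)–(0.759,2.000)
cell (0,3): code 1000 → (1.000,3.770)–(0.502,3.000)
cell (1,1): code 0110 → (1.000,1.774)–(2.000,1.617)
cell (1,3): code 1101 → (1.973,4.000)–(1.000,3.770)
cell (1,4): code 1000 → (2.000,4.004)–(1.973,4.000)
cell (2,1): code 0010 → (2.000,1.617)–(2.559,2.000)
cell (2,2): code 0011 → (2.559,2.000)–(2.889,3.000)
cell (2,3): code 0011 → (2.889,3.000)–(2.007,4.000)
cell (2,4): code 0001 → (2.007,4.000)–(2.000,4.004)
total: 10 segments, chained into 1 closed loop(s), length Σ = 7.391038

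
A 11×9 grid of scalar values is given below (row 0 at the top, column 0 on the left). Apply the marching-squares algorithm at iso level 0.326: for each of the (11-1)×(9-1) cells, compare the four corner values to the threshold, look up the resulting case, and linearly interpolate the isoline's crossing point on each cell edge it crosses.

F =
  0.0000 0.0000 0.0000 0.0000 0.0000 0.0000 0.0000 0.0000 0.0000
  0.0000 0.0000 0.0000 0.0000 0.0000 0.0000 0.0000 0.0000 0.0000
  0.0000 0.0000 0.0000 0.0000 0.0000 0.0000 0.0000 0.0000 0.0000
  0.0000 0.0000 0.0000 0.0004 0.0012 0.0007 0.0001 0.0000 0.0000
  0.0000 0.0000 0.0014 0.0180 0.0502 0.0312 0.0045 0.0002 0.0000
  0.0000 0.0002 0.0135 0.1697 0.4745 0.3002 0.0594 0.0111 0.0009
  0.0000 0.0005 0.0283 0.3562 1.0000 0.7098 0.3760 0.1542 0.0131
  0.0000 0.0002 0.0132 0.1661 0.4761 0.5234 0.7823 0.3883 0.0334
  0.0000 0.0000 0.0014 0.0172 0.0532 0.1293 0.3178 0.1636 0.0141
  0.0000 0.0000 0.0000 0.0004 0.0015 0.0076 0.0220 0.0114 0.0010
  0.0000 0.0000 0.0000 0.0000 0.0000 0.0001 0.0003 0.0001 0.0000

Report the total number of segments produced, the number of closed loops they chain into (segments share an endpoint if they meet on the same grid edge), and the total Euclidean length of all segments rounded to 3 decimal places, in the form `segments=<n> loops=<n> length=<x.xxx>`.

segments=16 loops=1 length=11.222

cell (4,3): code 0100 → (4.650,4.000)–(5.000,3.513)
cell (4,4): code 1000 → (5.000,4.852)–(4.650,4.000)
cell (5,2): code 0100 → (5.838,3.000)–(6.000,2.908)
cell (5,3): code 1110 → (5.000,3.513)–(5.838,3.000)
cell (5,4): code 1101 → (5.063,5.000)–(5.000,4.852)
cell (5,5): code 1100 → (5.842,6.000)–(5.063,5.000)
cell (5,6): code 1000 → (6.000,6.225)–(5.842,6.000)
cell (6,2): code 0010 → (6.000,2.908)–(6.159,3.000)
cell (6,3): code 0111 → (6.159,3.000)–(7.000,3.516)
cell (6,6): code 1101 → (6.734,7.000)–(6.000,6.225)
cell (6,7): code 1000 → (7.000,7.176)–(6.734,7.000)
cell (7,3): code 0010 → (7.000,3.516)–(7.355,4.000)
cell (7,4): code 0011 → (7.355,4.000)–(7.501,5.000)
cell (7,5): code 0011 → (7.501,5.000)–(7.982,6.000)
cell (7,6): code 0011 → (7.982,6.000)–(7.277,7.000)
cell (7,7): code 0001 → (7.277,7.000)–(7.000,7.176)
total: 16 segments, chained into 1 closed loop(s), length Σ = 11.222221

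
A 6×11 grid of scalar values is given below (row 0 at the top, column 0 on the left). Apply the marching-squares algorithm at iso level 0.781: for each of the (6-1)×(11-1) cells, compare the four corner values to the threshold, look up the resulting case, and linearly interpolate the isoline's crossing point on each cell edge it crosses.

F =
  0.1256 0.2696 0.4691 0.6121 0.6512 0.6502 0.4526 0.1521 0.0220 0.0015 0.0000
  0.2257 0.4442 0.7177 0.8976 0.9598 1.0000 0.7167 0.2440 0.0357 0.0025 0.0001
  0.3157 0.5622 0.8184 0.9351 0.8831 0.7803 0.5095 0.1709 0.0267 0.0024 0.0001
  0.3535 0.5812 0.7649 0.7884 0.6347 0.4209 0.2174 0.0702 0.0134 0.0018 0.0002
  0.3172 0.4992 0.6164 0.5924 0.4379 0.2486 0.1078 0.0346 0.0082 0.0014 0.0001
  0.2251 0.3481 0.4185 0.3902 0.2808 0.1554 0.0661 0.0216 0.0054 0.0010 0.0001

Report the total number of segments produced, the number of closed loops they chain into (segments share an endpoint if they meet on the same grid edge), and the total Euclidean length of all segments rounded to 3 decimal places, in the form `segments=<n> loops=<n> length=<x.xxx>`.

segments=14 loops=1 length=10.200

cell (0,2): code 0100 → (0.592,3.000)–(1.000,2.352)
cell (0,3): code 1100 → (0.421,4.000)–(0.592,3.000)
cell (0,4): code 1100 → (0.374,5.000)–(0.421,4.000)
cell (0,5): code 1000 → (1.000,5.773)–(0.374,5.000)
cell (1,1): code 0100 → (1.629,2.000)–(2.000,1.854)
cell (1,2): code 1110 → (1.000,2.352)–(1.629,2.000)
cell (1,4): code 1011 → (2.000,4.993)–(1.997,5.000)
cell (1,5): code 0001 → (1.997,5.000)–(1.000,5.773)
cell (2,1): code 0010 → (2.000,1.854)–(2.699,2.000)
cell (2,2): code 0111 → (2.699,2.000)–(3.000,2.685)
cell (2,3): code 1011 → (3.000,3.048)–(2.411,4.000)
cell (2,4): code 0001 → (2.411,4.000)–(2.000,4.993)
cell (3,2): code 0010 → (3.000,2.685)–(3.038,3.000)
cell (3,3): code 0001 → (3.038,3.000)–(3.000,3.048)
total: 14 segments, chained into 1 closed loop(s), length Σ = 10.199812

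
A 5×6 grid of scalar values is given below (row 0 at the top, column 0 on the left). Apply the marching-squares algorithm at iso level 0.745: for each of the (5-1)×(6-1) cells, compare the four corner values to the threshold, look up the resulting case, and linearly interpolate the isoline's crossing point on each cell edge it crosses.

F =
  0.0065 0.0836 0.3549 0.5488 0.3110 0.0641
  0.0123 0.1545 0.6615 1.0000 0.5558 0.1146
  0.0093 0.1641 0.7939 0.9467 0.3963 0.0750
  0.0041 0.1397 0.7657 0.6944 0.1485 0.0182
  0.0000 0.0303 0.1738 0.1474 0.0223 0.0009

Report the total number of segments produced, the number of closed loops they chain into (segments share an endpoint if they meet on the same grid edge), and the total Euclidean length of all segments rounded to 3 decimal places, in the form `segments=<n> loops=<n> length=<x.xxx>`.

cell (0,2): code 0100 → (0.435,3.000)–(1.000,2.247)
cell (0,3): code 1000 → (1.000,3.574)–(0.435,3.000)
cell (1,1): code 0100 → (1.631,2.000)–(2.000,1.922)
cell (1,2): code 1110 → (1.000,2.247)–(1.631,2.000)
cell (1,3): code 1001 → (2.000,3.366)–(1.000,3.574)
cell (2,1): code 0110 → (2.000,1.922)–(3.000,1.967)
cell (2,2): code 1011 → (3.000,2.290)–(2.799,3.000)
cell (2,3): code 0001 → (2.799,3.000)–(2.000,3.366)
cell (3,1): code 0010 → (3.000,1.967)–(3.035,2.000)
cell (3,2): code 0001 → (3.035,2.000)–(3.000,2.290)
total: 10 segments, chained into 1 closed loop(s), length Σ = 6.781706

segments=10 loops=1 length=6.782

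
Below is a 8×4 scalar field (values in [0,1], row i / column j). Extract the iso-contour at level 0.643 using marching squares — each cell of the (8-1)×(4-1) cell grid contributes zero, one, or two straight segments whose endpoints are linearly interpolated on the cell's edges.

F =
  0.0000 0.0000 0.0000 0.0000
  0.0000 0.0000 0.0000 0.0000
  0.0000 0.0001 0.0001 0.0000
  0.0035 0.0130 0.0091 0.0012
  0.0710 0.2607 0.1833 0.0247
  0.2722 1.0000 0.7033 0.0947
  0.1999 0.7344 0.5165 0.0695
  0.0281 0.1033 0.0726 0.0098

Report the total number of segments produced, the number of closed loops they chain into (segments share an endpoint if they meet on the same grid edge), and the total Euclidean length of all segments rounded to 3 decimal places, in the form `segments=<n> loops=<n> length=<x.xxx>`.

cell (4,0): code 0100 → (4.517,1.000)–(5.000,0.509)
cell (4,1): code 1100 → (4.884,2.000)–(4.517,1.000)
cell (4,2): code 1000 → (5.000,2.099)–(4.884,2.000)
cell (5,0): code 0110 → (5.000,0.509)–(6.000,0.829)
cell (5,1): code 1011 → (6.000,1.419)–(5.323,2.000)
cell (5,2): code 0001 → (5.323,2.000)–(5.000,2.099)
cell (6,0): code 0010 → (6.000,0.829)–(6.145,1.000)
cell (6,1): code 0001 → (6.145,1.000)–(6.000,1.419)
total: 8 segments, chained into 1 closed loop(s), length Σ = 4.853339

segments=8 loops=1 length=4.853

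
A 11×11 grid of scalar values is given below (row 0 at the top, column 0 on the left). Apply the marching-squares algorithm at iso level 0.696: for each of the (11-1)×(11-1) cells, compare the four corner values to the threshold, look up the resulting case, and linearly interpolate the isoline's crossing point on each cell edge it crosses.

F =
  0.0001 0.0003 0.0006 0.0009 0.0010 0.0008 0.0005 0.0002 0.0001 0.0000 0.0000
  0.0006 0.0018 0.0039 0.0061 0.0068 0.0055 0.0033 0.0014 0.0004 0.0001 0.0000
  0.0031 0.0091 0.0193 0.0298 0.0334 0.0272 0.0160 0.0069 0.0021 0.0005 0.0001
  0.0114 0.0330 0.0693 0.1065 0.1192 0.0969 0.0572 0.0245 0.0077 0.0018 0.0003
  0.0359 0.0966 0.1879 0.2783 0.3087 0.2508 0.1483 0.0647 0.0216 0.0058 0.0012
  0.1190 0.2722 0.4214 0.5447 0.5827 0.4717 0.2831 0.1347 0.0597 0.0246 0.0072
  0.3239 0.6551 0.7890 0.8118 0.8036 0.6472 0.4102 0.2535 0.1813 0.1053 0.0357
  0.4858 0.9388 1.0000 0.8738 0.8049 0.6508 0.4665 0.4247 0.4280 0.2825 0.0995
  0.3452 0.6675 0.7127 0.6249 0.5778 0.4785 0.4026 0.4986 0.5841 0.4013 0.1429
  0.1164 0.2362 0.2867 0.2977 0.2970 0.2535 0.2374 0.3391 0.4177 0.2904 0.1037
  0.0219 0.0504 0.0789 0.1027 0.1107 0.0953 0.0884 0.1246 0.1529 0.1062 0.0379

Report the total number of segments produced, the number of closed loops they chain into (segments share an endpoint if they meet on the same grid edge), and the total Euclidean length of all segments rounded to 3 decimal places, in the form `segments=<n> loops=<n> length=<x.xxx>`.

cell (5,1): code 0100 → (5.747,2.000)–(6.000,1.305)
cell (5,2): code 1100 → (5.566,3.000)–(5.747,2.000)
cell (5,3): code 1100 → (5.513,4.000)–(5.566,3.000)
cell (5,4): code 1000 → (6.000,4.688)–(5.513,4.000)
cell (6,0): code 0100 → (6.144,1.000)–(7.000,0.464)
cell (6,1): code 1110 → (6.000,1.305)–(6.144,1.000)
cell (6,4): code 1001 → (7.000,4.707)–(6.000,4.688)
cell (7,0): code 0010 → (7.000,0.464)–(7.895,1.000)
cell (7,1): code 0111 → (7.895,1.000)–(8.000,1.631)
cell (7,2): code 1011 → (8.000,2.190)–(7.714,3.000)
cell (7,3): code 0011 → (7.714,3.000)–(7.480,4.000)
cell (7,4): code 0001 → (7.480,4.000)–(7.000,4.707)
cell (8,1): code 0010 → (8.000,1.631)–(8.039,2.000)
cell (8,2): code 0001 → (8.039,2.000)–(8.000,2.190)
total: 14 segments, chained into 1 closed loop(s), length Σ = 10.935568

segments=14 loops=1 length=10.936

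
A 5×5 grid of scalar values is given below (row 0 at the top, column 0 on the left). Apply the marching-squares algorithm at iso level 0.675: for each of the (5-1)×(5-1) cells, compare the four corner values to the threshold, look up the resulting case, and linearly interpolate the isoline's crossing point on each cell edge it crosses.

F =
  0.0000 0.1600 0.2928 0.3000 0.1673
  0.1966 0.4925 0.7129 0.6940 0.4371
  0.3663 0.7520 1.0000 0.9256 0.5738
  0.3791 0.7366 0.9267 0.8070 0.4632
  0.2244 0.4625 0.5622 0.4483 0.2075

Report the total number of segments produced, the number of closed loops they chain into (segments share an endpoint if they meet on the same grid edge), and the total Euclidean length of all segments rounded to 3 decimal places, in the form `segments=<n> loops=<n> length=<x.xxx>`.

cell (0,1): code 0100 → (0.910,2.000)–(1.000,1.828)
cell (0,2): code 1100 → (0.952,3.000)–(0.910,2.000)
cell (0,3): code 1000 → (1.000,3.074)–(0.952,3.000)
cell (1,0): code 0100 → (1.703,1.000)–(2.000,0.800)
cell (1,1): code 1110 → (1.000,1.828)–(1.703,1.000)
cell (1,3): code 1001 → (2.000,3.712)–(1.000,3.074)
cell (2,0): code 0110 → (2.000,0.800)–(3.000,0.828)
cell (2,3): code 1001 → (3.000,3.384)–(2.000,3.712)
cell (3,0): code 0010 → (3.000,0.828)–(3.225,1.000)
cell (3,1): code 0011 → (3.225,1.000)–(3.691,2.000)
cell (3,2): code 0011 → (3.691,2.000)–(3.368,3.000)
cell (3,3): code 0001 → (3.368,3.000)–(3.000,3.384)
total: 12 segments, chained into 1 closed loop(s), length Σ = 8.935593

segments=12 loops=1 length=8.936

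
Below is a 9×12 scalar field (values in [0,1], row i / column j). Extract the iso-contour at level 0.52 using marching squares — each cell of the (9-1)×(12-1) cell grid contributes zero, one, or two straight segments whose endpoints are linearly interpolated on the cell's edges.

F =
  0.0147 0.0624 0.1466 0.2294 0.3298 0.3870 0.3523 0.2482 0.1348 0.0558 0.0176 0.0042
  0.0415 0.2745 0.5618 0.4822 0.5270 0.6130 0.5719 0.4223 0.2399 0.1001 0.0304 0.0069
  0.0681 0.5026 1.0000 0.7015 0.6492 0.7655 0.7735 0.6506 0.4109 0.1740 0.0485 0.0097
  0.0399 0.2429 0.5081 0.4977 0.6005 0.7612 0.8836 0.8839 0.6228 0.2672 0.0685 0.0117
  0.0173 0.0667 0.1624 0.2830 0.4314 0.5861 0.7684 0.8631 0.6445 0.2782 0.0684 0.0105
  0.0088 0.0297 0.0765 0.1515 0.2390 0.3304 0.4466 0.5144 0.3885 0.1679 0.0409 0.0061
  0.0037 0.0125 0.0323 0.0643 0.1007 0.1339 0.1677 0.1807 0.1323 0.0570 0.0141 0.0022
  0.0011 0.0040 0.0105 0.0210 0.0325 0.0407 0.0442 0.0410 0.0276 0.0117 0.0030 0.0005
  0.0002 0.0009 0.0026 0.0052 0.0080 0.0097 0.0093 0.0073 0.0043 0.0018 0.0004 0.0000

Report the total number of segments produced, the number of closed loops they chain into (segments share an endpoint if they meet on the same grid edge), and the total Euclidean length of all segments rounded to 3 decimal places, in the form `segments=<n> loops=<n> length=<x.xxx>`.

cell (0,1): code 0100 → (0.899,2.000)–(1.000,1.855)
cell (0,2): code 1000 → (1.000,2.525)–(0.899,2.000)
cell (0,3): code 0100 → (0.965,4.000)–(1.000,3.844)
cell (0,4): code 1100 → (0.588,5.000)–(0.965,4.000)
cell (0,5): code 1100 → (0.764,6.000)–(0.588,5.000)
cell (0,6): code 1000 → (1.000,6.347)–(0.764,6.000)
cell (1,1): code 0110 → (1.000,1.855)–(2.000,1.035)
cell (1,2): code 1101 → (1.172,3.000)–(1.000,2.525)
cell (1,3): code 1110 → (1.000,3.844)–(1.172,3.000)
cell (1,6): code 1101 → (1.428,7.000)–(1.000,6.347)
cell (1,7): code 1000 → (2.000,7.545)–(1.428,7.000)
cell (2,1): code 0010 → (2.000,1.035)–(2.976,2.000)
cell (2,2): code 0011 → (2.976,2.000)–(2.891,3.000)
cell (2,3): code 0111 → (2.891,3.000)–(3.000,3.217)
cell (2,7): code 1101 → (2.515,8.000)–(2.000,7.545)
cell (2,8): code 1000 → (3.000,8.289)–(2.515,8.000)
cell (3,3): code 0010 → (3.000,3.217)–(3.476,4.000)
cell (3,4): code 0111 → (3.476,4.000)–(4.000,4.573)
cell (3,8): code 1001 → (4.000,8.340)–(3.000,8.289)
cell (4,4): code 0010 → (4.000,4.573)–(4.259,5.000)
cell (4,5): code 0011 → (4.259,5.000)–(4.772,6.000)
cell (4,6): code 0011 → (4.772,6.000)–(4.984,7.000)
cell (4,7): code 0011 → (4.984,7.000)–(4.486,8.000)
cell (4,8): code 0001 → (4.486,8.000)–(4.000,8.340)
total: 24 segments, chained into 1 closed loop(s), length Σ = 18.526155

segments=24 loops=1 length=18.526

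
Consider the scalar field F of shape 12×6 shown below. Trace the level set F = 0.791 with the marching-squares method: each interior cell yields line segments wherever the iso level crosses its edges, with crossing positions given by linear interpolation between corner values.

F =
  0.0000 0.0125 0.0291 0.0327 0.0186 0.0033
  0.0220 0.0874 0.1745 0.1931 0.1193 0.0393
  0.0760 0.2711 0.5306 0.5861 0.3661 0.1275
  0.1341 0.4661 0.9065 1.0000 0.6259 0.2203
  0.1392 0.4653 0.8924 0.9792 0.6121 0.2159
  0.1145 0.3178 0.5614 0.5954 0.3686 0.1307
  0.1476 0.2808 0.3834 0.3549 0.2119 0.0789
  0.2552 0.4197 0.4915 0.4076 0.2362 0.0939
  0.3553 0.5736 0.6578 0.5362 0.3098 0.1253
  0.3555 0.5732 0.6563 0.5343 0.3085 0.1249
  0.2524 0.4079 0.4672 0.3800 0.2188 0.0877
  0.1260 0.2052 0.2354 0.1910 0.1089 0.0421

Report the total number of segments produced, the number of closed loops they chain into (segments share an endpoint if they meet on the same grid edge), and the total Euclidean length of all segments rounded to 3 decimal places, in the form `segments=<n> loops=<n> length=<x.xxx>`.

cell (2,1): code 0100 → (2.693,2.000)–(3.000,1.738)
cell (2,2): code 1100 → (2.495,3.000)–(2.693,2.000)
cell (2,3): code 1000 → (3.000,3.559)–(2.495,3.000)
cell (3,1): code 0110 → (3.000,1.738)–(4.000,1.763)
cell (3,3): code 1001 → (4.000,3.513)–(3.000,3.559)
cell (4,1): code 0010 → (4.000,1.763)–(4.306,2.000)
cell (4,2): code 0011 → (4.306,2.000)–(4.490,3.000)
cell (4,3): code 0001 → (4.490,3.000)–(4.000,3.513)
total: 8 segments, chained into 1 closed loop(s), length Σ = 6.291531

segments=8 loops=1 length=6.292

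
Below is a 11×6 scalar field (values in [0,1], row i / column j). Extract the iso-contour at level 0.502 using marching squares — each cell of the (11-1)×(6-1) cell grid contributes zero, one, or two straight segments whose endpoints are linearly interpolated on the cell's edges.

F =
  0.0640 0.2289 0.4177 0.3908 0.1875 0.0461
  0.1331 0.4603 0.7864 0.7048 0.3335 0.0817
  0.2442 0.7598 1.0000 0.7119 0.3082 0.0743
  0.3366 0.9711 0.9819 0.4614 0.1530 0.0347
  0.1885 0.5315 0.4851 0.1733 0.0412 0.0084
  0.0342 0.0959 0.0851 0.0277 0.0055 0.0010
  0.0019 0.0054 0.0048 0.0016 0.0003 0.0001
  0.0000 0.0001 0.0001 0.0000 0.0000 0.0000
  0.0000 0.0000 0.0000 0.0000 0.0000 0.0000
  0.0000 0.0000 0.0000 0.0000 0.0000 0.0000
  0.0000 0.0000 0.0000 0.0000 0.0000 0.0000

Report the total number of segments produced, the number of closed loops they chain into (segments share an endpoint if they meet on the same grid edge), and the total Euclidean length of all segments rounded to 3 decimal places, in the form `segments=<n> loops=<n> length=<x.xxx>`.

cell (0,1): code 0100 → (0.229,2.000)–(1.000,1.128)
cell (0,2): code 1100 → (0.354,3.000)–(0.229,2.000)
cell (0,3): code 1000 → (1.000,3.546)–(0.354,3.000)
cell (1,0): code 0100 → (1.139,1.000)–(2.000,0.500)
cell (1,1): code 1110 → (1.000,1.128)–(1.139,1.000)
cell (1,3): code 1001 → (2.000,3.520)–(1.000,3.546)
cell (2,0): code 0110 → (2.000,0.500)–(3.000,0.261)
cell (2,2): code 1011 → (3.000,2.922)–(2.838,3.000)
cell (2,3): code 0001 → (2.838,3.000)–(2.000,3.520)
cell (3,0): code 0110 → (3.000,0.261)–(4.000,0.914)
cell (3,1): code 1011 → (4.000,1.636)–(3.966,2.000)
cell (3,2): code 0001 → (3.966,2.000)–(3.000,2.922)
cell (4,0): code 0010 → (4.000,0.914)–(4.068,1.000)
cell (4,1): code 0001 → (4.068,1.000)–(4.000,1.636)
total: 14 segments, chained into 1 closed loop(s), length Σ = 11.041583

segments=14 loops=1 length=11.042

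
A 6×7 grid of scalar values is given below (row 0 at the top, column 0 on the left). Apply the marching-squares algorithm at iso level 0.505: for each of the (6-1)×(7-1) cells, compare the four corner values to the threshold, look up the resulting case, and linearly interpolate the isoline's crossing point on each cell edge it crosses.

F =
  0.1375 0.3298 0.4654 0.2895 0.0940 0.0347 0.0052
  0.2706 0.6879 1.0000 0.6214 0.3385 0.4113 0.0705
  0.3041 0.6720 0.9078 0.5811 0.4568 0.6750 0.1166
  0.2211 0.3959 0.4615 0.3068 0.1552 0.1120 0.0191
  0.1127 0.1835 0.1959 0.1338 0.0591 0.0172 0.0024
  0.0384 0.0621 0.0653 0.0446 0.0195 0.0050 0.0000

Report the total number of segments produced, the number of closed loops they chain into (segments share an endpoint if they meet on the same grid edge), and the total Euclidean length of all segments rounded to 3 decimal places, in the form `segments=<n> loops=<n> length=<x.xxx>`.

segments=14 loops=2 length=12.110

cell (0,0): code 0100 → (0.489,1.000)–(1.000,0.562)
cell (0,1): code 1100 → (0.074,2.000)–(0.489,1.000)
cell (0,2): code 1100 → (0.649,3.000)–(0.074,2.000)
cell (0,3): code 1000 → (1.000,3.411)–(0.649,3.000)
cell (1,0): code 0110 → (1.000,0.562)–(2.000,0.546)
cell (1,3): code 1001 → (2.000,3.612)–(1.000,3.411)
cell (1,4): code 0100 → (1.355,5.000)–(2.000,4.221)
cell (1,5): code 1000 → (2.000,5.304)–(1.355,5.000)
cell (2,0): code 0010 → (2.000,0.546)–(2.605,1.000)
cell (2,1): code 0011 → (2.605,1.000)–(2.903,2.000)
cell (2,2): code 0011 → (2.903,2.000)–(2.277,3.000)
cell (2,3): code 0001 → (2.277,3.000)–(2.000,3.612)
cell (2,4): code 0010 → (2.000,4.221)–(2.302,5.000)
cell (2,5): code 0001 → (2.302,5.000)–(2.000,5.304)
total: 14 segments, chained into 2 closed loop(s), length Σ = 12.109741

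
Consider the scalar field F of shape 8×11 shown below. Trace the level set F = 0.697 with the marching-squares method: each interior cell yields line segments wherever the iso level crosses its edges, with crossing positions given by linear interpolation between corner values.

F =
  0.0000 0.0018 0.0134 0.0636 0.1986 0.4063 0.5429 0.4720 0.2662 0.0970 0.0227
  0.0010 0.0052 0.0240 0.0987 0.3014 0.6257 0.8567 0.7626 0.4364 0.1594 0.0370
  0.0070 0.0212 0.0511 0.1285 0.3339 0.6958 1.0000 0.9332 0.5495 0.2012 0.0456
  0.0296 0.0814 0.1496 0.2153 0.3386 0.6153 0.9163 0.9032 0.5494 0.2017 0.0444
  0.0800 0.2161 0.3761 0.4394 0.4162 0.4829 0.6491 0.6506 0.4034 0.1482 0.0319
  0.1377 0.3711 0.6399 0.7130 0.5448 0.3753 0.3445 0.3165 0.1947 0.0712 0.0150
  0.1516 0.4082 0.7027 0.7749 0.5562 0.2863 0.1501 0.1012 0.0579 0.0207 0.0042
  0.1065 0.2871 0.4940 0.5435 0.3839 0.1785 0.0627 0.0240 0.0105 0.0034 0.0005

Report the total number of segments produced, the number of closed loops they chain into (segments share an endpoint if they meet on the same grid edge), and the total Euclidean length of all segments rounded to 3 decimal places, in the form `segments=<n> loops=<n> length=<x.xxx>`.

cell (0,5): code 0100 → (0.491,6.000)–(1.000,5.309)
cell (0,6): code 1100 → (0.774,7.000)–(0.491,6.000)
cell (0,7): code 1000 → (1.000,7.201)–(0.774,7.000)
cell (1,5): code 0110 → (1.000,5.309)–(2.000,5.004)
cell (1,7): code 1001 → (2.000,7.616)–(1.000,7.201)
cell (2,5): code 0110 → (2.000,5.004)–(3.000,5.271)
cell (2,7): code 1001 → (3.000,7.583)–(2.000,7.616)
cell (3,5): code 0010 → (3.000,5.271)–(3.821,6.000)
cell (3,6): code 0011 → (3.821,6.000)–(3.816,7.000)
cell (3,7): code 0001 → (3.816,7.000)–(3.000,7.583)
cell (4,2): code 0100 → (4.942,3.000)–(5.000,2.781)
cell (4,3): code 1000 → (5.000,3.095)–(4.942,3.000)
cell (5,1): code 0100 → (5.909,2.000)–(6.000,1.981)
cell (5,2): code 1110 → (5.000,2.781)–(5.909,2.000)
cell (5,3): code 1001 → (6.000,3.356)–(5.000,3.095)
cell (6,1): code 0010 → (6.000,1.981)–(6.027,2.000)
cell (6,2): code 0011 → (6.027,2.000)–(6.337,3.000)
cell (6,3): code 0001 → (6.337,3.000)–(6.000,3.356)
total: 18 segments, chained into 2 closed loop(s), length Σ = 13.697743

segments=18 loops=2 length=13.698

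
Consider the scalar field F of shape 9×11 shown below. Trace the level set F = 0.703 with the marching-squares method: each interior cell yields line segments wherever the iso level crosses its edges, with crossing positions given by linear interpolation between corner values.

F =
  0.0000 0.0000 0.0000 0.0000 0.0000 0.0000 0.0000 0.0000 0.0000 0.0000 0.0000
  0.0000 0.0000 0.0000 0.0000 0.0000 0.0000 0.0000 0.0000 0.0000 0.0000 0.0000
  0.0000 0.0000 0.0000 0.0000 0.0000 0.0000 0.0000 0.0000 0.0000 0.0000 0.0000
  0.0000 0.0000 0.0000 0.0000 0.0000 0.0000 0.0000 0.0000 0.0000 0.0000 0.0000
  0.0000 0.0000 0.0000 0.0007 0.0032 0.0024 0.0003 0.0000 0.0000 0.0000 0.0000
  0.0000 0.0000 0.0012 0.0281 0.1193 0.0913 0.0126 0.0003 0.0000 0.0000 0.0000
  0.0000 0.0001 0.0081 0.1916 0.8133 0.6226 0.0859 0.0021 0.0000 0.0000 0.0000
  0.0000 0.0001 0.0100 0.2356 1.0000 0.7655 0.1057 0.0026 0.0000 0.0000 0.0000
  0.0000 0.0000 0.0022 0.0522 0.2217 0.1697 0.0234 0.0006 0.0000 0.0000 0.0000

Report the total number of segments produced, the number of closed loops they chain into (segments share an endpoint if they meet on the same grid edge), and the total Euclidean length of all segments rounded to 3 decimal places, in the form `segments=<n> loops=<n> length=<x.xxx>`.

segments=8 loops=1 length=4.734

cell (5,3): code 0100 → (5.841,4.000)–(6.000,3.823)
cell (5,4): code 1000 → (6.000,4.578)–(5.841,4.000)
cell (6,3): code 0110 → (6.000,3.823)–(7.000,3.611)
cell (6,4): code 1101 → (6.563,5.000)–(6.000,4.578)
cell (6,5): code 1000 → (7.000,5.095)–(6.563,5.000)
cell (7,3): code 0010 → (7.000,3.611)–(7.382,4.000)
cell (7,4): code 0011 → (7.382,4.000)–(7.105,5.000)
cell (7,5): code 0001 → (7.105,5.000)–(7.000,5.095)
total: 8 segments, chained into 1 closed loop(s), length Σ = 4.734159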